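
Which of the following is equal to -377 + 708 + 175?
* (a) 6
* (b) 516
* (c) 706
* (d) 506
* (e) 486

First: -377 + 708 = 331
Then: 331 + 175 = 506
d) 506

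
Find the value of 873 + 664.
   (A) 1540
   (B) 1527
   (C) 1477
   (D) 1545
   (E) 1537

873 + 664 = 1537
E) 1537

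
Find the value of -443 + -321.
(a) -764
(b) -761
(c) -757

-443 + -321 = -764
a) -764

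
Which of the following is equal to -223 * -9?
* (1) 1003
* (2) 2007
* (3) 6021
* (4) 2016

-223 * -9 = 2007
2) 2007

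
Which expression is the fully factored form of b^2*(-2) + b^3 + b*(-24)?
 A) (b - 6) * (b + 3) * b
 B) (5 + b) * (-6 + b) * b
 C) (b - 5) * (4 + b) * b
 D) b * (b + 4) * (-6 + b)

We need to factor b^2*(-2) + b^3 + b*(-24).
The factored form is b * (b + 4) * (-6 + b).
D) b * (b + 4) * (-6 + b)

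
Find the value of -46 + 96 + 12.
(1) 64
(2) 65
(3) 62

First: -46 + 96 = 50
Then: 50 + 12 = 62
3) 62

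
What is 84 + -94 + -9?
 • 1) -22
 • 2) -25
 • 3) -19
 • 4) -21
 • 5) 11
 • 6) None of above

First: 84 + -94 = -10
Then: -10 + -9 = -19
3) -19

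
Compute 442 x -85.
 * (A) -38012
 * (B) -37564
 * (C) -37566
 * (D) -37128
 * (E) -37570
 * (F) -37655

442 * -85 = -37570
E) -37570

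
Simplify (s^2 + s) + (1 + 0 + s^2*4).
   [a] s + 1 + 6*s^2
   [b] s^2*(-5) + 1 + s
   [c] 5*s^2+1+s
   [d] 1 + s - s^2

Adding the polynomials and combining like terms:
(s^2 + s) + (1 + 0 + s^2*4)
= 5*s^2+1+s
c) 5*s^2+1+s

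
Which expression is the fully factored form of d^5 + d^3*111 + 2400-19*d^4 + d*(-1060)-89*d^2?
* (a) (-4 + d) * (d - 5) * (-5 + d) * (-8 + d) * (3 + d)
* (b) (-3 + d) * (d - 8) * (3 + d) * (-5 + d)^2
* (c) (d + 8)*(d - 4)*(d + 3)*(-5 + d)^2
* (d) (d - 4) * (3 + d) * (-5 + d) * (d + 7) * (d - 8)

We need to factor d^5 + d^3*111 + 2400-19*d^4 + d*(-1060)-89*d^2.
The factored form is (-4 + d) * (d - 5) * (-5 + d) * (-8 + d) * (3 + d).
a) (-4 + d) * (d - 5) * (-5 + d) * (-8 + d) * (3 + d)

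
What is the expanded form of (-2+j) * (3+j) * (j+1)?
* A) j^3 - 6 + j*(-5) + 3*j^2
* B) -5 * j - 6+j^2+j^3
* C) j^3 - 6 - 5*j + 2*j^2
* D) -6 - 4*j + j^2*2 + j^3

Expanding (-2+j) * (3+j) * (j+1):
= j^3 - 6 - 5*j + 2*j^2
C) j^3 - 6 - 5*j + 2*j^2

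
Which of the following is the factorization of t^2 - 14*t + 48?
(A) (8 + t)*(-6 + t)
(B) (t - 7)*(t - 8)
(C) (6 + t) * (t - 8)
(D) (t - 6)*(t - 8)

We need to factor t^2 - 14*t + 48.
The factored form is (t - 6)*(t - 8).
D) (t - 6)*(t - 8)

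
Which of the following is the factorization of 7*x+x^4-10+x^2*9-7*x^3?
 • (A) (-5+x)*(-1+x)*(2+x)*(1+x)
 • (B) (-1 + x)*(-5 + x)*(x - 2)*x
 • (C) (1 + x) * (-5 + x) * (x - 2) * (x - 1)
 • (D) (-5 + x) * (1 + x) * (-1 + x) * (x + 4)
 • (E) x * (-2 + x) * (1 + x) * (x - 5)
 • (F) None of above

We need to factor 7*x+x^4-10+x^2*9-7*x^3.
The factored form is (1 + x) * (-5 + x) * (x - 2) * (x - 1).
C) (1 + x) * (-5 + x) * (x - 2) * (x - 1)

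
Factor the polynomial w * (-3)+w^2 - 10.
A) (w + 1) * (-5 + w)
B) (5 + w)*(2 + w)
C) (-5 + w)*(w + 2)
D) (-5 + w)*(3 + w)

We need to factor w * (-3)+w^2 - 10.
The factored form is (-5 + w)*(w + 2).
C) (-5 + w)*(w + 2)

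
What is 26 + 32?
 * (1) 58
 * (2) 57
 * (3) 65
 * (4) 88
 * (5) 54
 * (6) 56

26 + 32 = 58
1) 58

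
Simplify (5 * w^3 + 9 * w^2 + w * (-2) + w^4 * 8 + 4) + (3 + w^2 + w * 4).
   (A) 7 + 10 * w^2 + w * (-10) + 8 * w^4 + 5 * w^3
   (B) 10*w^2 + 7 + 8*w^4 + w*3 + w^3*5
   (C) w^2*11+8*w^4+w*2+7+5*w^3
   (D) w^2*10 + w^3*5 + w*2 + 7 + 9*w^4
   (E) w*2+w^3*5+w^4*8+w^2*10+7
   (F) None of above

Adding the polynomials and combining like terms:
(5*w^3 + 9*w^2 + w*(-2) + w^4*8 + 4) + (3 + w^2 + w*4)
= w*2+w^3*5+w^4*8+w^2*10+7
E) w*2+w^3*5+w^4*8+w^2*10+7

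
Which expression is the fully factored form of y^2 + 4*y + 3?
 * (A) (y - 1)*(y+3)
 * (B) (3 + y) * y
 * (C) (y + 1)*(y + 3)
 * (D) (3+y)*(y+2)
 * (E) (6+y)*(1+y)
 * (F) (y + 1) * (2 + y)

We need to factor y^2 + 4*y + 3.
The factored form is (y + 1)*(y + 3).
C) (y + 1)*(y + 3)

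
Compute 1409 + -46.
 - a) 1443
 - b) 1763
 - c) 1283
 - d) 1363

1409 + -46 = 1363
d) 1363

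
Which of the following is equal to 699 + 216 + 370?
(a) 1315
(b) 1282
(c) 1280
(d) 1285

First: 699 + 216 = 915
Then: 915 + 370 = 1285
d) 1285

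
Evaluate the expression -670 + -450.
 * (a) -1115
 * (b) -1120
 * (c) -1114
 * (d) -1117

-670 + -450 = -1120
b) -1120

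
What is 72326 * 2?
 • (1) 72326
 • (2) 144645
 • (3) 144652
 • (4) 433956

72326 * 2 = 144652
3) 144652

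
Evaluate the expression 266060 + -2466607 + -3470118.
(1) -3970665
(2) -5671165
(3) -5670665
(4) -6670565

First: 266060 + -2466607 = -2200547
Then: -2200547 + -3470118 = -5670665
3) -5670665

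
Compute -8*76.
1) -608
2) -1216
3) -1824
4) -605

-8 * 76 = -608
1) -608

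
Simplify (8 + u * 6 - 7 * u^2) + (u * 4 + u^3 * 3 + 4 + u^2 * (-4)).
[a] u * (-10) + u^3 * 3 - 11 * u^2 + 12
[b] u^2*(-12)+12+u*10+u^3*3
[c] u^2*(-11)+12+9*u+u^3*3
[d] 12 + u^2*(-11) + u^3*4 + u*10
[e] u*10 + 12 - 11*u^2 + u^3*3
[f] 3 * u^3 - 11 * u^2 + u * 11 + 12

Adding the polynomials and combining like terms:
(8 + u*6 - 7*u^2) + (u*4 + u^3*3 + 4 + u^2*(-4))
= u*10 + 12 - 11*u^2 + u^3*3
e) u*10 + 12 - 11*u^2 + u^3*3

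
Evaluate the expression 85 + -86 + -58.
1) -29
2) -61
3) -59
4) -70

First: 85 + -86 = -1
Then: -1 + -58 = -59
3) -59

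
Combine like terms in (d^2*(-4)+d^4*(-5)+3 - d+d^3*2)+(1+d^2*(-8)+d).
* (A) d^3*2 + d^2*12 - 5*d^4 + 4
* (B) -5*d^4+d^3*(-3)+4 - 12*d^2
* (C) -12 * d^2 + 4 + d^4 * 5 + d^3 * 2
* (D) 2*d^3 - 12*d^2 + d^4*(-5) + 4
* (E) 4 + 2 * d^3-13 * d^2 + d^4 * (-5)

Adding the polynomials and combining like terms:
(d^2*(-4) + d^4*(-5) + 3 - d + d^3*2) + (1 + d^2*(-8) + d)
= 2*d^3 - 12*d^2 + d^4*(-5) + 4
D) 2*d^3 - 12*d^2 + d^4*(-5) + 4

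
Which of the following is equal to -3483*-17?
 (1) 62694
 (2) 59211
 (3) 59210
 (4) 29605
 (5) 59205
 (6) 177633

-3483 * -17 = 59211
2) 59211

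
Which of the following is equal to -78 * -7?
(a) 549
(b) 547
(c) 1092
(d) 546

-78 * -7 = 546
d) 546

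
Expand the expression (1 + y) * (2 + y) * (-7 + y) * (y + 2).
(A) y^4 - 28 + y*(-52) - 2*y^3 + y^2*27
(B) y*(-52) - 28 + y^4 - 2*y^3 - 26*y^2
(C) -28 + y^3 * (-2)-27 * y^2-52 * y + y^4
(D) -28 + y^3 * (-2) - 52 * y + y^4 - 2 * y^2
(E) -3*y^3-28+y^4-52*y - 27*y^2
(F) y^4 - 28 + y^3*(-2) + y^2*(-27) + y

Expanding (1 + y) * (2 + y) * (-7 + y) * (y + 2):
= -28 + y^3 * (-2)-27 * y^2-52 * y + y^4
C) -28 + y^3 * (-2)-27 * y^2-52 * y + y^4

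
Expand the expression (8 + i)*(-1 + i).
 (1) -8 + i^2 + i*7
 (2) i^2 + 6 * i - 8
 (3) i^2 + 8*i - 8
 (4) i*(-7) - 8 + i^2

Expanding (8 + i)*(-1 + i):
= -8 + i^2 + i*7
1) -8 + i^2 + i*7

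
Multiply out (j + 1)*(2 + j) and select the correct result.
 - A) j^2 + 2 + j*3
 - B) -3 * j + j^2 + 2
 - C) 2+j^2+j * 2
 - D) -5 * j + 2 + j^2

Expanding (j + 1)*(2 + j):
= j^2 + 2 + j*3
A) j^2 + 2 + j*3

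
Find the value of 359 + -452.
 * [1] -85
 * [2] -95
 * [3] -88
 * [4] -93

359 + -452 = -93
4) -93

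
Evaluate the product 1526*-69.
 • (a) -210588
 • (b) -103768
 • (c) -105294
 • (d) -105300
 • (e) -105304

1526 * -69 = -105294
c) -105294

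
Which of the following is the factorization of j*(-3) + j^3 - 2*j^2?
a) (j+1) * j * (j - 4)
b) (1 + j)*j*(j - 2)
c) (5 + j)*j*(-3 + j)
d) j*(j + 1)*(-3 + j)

We need to factor j*(-3) + j^3 - 2*j^2.
The factored form is j*(j + 1)*(-3 + j).
d) j*(j + 1)*(-3 + j)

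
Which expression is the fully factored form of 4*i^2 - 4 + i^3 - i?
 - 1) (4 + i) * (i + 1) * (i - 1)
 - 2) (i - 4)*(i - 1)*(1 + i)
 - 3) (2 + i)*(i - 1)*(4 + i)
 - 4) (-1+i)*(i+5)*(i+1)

We need to factor 4*i^2 - 4 + i^3 - i.
The factored form is (4 + i) * (i + 1) * (i - 1).
1) (4 + i) * (i + 1) * (i - 1)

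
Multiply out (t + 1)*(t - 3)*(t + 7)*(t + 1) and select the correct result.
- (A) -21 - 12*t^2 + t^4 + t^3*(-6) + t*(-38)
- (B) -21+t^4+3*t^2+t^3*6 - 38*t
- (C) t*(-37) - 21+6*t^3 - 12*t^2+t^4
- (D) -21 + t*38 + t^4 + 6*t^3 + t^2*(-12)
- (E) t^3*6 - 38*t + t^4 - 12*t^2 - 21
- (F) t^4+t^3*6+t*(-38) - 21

Expanding (t + 1)*(t - 3)*(t + 7)*(t + 1):
= t^3*6 - 38*t + t^4 - 12*t^2 - 21
E) t^3*6 - 38*t + t^4 - 12*t^2 - 21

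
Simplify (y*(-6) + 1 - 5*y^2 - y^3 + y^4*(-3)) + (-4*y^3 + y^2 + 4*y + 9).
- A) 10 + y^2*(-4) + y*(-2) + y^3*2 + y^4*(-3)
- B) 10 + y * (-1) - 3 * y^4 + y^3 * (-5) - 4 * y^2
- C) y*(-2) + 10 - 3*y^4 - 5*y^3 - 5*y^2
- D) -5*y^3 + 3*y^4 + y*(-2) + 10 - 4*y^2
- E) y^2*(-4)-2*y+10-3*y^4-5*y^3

Adding the polynomials and combining like terms:
(y*(-6) + 1 - 5*y^2 - y^3 + y^4*(-3)) + (-4*y^3 + y^2 + 4*y + 9)
= y^2*(-4)-2*y+10-3*y^4-5*y^3
E) y^2*(-4)-2*y+10-3*y^4-5*y^3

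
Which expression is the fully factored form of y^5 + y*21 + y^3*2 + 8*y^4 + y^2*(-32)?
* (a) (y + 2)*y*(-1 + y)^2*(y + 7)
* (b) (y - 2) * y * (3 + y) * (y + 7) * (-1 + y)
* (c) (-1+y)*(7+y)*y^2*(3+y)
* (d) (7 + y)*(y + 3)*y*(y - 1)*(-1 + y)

We need to factor y^5 + y*21 + y^3*2 + 8*y^4 + y^2*(-32).
The factored form is (7 + y)*(y + 3)*y*(y - 1)*(-1 + y).
d) (7 + y)*(y + 3)*y*(y - 1)*(-1 + y)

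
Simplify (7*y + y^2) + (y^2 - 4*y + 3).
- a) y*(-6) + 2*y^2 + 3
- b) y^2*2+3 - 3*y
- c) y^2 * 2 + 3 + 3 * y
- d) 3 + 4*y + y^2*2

Adding the polynomials and combining like terms:
(7*y + y^2) + (y^2 - 4*y + 3)
= y^2 * 2 + 3 + 3 * y
c) y^2 * 2 + 3 + 3 * y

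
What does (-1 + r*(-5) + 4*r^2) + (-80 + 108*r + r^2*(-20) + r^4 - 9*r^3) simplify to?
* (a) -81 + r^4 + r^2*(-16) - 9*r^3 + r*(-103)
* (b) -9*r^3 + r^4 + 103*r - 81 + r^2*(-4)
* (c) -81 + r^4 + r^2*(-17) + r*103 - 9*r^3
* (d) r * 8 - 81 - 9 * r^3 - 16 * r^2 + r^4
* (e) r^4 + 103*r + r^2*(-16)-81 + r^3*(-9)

Adding the polynomials and combining like terms:
(-1 + r*(-5) + 4*r^2) + (-80 + 108*r + r^2*(-20) + r^4 - 9*r^3)
= r^4 + 103*r + r^2*(-16)-81 + r^3*(-9)
e) r^4 + 103*r + r^2*(-16)-81 + r^3*(-9)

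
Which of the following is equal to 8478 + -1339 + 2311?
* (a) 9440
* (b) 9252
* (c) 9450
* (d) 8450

First: 8478 + -1339 = 7139
Then: 7139 + 2311 = 9450
c) 9450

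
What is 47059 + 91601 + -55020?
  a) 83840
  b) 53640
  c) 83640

First: 47059 + 91601 = 138660
Then: 138660 + -55020 = 83640
c) 83640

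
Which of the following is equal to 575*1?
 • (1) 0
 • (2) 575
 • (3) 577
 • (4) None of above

575 * 1 = 575
2) 575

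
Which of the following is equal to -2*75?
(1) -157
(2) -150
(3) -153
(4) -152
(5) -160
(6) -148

-2 * 75 = -150
2) -150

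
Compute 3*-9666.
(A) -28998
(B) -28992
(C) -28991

3 * -9666 = -28998
A) -28998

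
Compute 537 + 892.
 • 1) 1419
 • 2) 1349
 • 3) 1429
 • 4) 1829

537 + 892 = 1429
3) 1429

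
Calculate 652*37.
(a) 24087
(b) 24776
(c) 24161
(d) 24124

652 * 37 = 24124
d) 24124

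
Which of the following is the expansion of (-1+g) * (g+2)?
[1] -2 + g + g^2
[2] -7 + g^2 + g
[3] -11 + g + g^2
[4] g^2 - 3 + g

Expanding (-1+g) * (g+2):
= -2 + g + g^2
1) -2 + g + g^2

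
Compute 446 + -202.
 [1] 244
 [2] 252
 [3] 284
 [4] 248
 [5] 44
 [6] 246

446 + -202 = 244
1) 244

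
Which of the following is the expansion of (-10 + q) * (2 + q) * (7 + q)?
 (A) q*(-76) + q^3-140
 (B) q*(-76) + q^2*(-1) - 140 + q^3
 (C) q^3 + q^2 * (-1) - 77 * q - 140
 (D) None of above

Expanding (-10 + q) * (2 + q) * (7 + q):
= q*(-76) + q^2*(-1) - 140 + q^3
B) q*(-76) + q^2*(-1) - 140 + q^3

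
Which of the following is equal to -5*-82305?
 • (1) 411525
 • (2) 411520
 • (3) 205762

-5 * -82305 = 411525
1) 411525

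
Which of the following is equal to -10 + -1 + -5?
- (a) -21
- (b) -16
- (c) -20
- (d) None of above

First: -10 + -1 = -11
Then: -11 + -5 = -16
b) -16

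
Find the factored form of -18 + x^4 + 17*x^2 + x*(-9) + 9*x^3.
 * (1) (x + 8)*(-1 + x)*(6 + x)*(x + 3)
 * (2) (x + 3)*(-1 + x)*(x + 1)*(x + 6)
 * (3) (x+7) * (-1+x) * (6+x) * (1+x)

We need to factor -18 + x^4 + 17*x^2 + x*(-9) + 9*x^3.
The factored form is (x + 3)*(-1 + x)*(x + 1)*(x + 6).
2) (x + 3)*(-1 + x)*(x + 1)*(x + 6)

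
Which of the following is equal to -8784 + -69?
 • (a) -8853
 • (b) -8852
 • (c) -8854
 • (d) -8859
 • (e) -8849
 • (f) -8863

-8784 + -69 = -8853
a) -8853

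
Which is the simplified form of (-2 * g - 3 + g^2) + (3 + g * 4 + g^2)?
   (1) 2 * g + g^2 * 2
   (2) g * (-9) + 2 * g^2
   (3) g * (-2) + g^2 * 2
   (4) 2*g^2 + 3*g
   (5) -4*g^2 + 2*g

Adding the polynomials and combining like terms:
(-2*g - 3 + g^2) + (3 + g*4 + g^2)
= 2 * g + g^2 * 2
1) 2 * g + g^2 * 2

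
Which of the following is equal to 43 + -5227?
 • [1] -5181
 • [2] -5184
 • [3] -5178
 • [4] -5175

43 + -5227 = -5184
2) -5184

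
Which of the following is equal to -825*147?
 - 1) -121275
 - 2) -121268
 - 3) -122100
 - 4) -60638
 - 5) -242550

-825 * 147 = -121275
1) -121275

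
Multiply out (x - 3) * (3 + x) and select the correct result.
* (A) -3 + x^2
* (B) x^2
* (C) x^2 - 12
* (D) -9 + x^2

Expanding (x - 3) * (3 + x):
= -9 + x^2
D) -9 + x^2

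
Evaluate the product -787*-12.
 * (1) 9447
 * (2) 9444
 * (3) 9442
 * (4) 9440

-787 * -12 = 9444
2) 9444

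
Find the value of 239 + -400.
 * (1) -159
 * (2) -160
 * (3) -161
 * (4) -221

239 + -400 = -161
3) -161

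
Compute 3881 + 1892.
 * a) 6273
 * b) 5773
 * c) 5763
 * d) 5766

3881 + 1892 = 5773
b) 5773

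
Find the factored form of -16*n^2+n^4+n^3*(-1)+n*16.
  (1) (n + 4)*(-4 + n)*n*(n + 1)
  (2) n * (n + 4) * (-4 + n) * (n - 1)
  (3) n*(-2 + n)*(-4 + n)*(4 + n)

We need to factor -16*n^2+n^4+n^3*(-1)+n*16.
The factored form is n * (n + 4) * (-4 + n) * (n - 1).
2) n * (n + 4) * (-4 + n) * (n - 1)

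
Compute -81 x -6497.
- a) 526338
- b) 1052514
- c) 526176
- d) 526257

-81 * -6497 = 526257
d) 526257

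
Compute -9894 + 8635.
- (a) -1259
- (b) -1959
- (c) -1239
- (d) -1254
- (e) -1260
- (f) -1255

-9894 + 8635 = -1259
a) -1259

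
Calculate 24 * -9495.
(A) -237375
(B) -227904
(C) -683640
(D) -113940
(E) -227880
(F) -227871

24 * -9495 = -227880
E) -227880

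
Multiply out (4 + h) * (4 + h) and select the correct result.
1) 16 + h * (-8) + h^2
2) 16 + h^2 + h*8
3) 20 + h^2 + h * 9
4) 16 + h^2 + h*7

Expanding (4 + h) * (4 + h):
= 16 + h^2 + h*8
2) 16 + h^2 + h*8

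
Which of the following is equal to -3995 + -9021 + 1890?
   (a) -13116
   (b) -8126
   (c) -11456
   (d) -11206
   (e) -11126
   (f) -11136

First: -3995 + -9021 = -13016
Then: -13016 + 1890 = -11126
e) -11126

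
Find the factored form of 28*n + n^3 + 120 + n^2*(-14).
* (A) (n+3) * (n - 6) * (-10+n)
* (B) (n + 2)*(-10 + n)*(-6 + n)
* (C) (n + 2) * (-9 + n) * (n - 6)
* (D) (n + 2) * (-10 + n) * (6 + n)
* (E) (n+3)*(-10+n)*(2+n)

We need to factor 28*n + n^3 + 120 + n^2*(-14).
The factored form is (n + 2)*(-10 + n)*(-6 + n).
B) (n + 2)*(-10 + n)*(-6 + n)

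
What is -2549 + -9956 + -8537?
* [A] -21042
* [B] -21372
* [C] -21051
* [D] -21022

First: -2549 + -9956 = -12505
Then: -12505 + -8537 = -21042
A) -21042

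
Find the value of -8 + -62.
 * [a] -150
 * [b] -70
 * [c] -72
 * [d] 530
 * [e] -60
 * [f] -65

-8 + -62 = -70
b) -70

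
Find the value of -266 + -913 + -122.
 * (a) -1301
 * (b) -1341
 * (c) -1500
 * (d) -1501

First: -266 + -913 = -1179
Then: -1179 + -122 = -1301
a) -1301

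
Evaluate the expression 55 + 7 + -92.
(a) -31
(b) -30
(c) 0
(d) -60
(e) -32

First: 55 + 7 = 62
Then: 62 + -92 = -30
b) -30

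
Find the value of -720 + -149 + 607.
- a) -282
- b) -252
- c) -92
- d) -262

First: -720 + -149 = -869
Then: -869 + 607 = -262
d) -262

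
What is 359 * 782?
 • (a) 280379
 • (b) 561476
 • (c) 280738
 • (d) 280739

359 * 782 = 280738
c) 280738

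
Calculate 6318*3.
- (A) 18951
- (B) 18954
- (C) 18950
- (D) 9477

6318 * 3 = 18954
B) 18954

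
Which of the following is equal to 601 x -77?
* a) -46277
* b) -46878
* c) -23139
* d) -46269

601 * -77 = -46277
a) -46277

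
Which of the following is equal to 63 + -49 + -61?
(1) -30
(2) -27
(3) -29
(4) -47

First: 63 + -49 = 14
Then: 14 + -61 = -47
4) -47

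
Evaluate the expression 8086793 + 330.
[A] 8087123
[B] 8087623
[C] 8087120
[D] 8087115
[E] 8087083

8086793 + 330 = 8087123
A) 8087123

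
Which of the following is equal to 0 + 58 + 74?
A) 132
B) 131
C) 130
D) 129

First: 0 + 58 = 58
Then: 58 + 74 = 132
A) 132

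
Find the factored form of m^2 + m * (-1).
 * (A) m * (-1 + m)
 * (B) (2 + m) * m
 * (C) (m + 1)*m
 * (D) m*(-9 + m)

We need to factor m^2 + m * (-1).
The factored form is m * (-1 + m).
A) m * (-1 + m)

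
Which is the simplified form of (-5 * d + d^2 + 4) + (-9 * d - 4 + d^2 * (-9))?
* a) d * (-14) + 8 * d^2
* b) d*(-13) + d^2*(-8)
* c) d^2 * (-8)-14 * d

Adding the polynomials and combining like terms:
(-5*d + d^2 + 4) + (-9*d - 4 + d^2*(-9))
= d^2 * (-8)-14 * d
c) d^2 * (-8)-14 * d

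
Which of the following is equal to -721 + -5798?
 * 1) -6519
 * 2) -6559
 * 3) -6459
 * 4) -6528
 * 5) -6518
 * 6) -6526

-721 + -5798 = -6519
1) -6519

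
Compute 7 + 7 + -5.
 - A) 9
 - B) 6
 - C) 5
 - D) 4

First: 7 + 7 = 14
Then: 14 + -5 = 9
A) 9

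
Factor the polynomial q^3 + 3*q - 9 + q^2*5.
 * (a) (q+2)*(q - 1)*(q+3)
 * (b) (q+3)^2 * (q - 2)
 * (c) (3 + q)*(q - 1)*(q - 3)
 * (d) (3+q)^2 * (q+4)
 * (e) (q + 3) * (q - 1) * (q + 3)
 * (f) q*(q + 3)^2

We need to factor q^3 + 3*q - 9 + q^2*5.
The factored form is (q + 3) * (q - 1) * (q + 3).
e) (q + 3) * (q - 1) * (q + 3)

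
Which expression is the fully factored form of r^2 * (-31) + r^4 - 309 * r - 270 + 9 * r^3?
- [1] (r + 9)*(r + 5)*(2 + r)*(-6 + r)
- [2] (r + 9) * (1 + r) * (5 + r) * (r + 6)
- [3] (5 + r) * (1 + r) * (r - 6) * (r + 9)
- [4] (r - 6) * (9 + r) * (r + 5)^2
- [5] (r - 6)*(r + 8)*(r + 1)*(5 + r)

We need to factor r^2 * (-31) + r^4 - 309 * r - 270 + 9 * r^3.
The factored form is (5 + r) * (1 + r) * (r - 6) * (r + 9).
3) (5 + r) * (1 + r) * (r - 6) * (r + 9)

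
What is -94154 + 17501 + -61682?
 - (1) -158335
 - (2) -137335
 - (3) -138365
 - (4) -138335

First: -94154 + 17501 = -76653
Then: -76653 + -61682 = -138335
4) -138335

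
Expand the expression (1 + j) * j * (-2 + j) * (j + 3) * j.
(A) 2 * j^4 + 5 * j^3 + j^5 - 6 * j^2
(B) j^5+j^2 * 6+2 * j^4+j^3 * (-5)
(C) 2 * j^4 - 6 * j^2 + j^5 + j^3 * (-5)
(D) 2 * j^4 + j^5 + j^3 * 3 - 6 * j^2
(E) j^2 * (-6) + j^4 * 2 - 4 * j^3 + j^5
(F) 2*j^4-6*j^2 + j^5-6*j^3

Expanding (1 + j) * j * (-2 + j) * (j + 3) * j:
= 2 * j^4 - 6 * j^2 + j^5 + j^3 * (-5)
C) 2 * j^4 - 6 * j^2 + j^5 + j^3 * (-5)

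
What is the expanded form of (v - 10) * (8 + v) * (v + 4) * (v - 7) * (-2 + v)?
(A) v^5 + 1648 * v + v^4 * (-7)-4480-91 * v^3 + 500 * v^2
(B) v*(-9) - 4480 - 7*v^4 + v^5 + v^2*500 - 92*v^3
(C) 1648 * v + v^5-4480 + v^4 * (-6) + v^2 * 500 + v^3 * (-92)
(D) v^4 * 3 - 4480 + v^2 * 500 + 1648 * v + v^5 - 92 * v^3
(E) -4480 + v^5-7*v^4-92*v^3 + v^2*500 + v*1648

Expanding (v - 10) * (8 + v) * (v + 4) * (v - 7) * (-2 + v):
= -4480 + v^5-7*v^4-92*v^3 + v^2*500 + v*1648
E) -4480 + v^5-7*v^4-92*v^3 + v^2*500 + v*1648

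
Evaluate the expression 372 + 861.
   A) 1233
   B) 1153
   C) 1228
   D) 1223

372 + 861 = 1233
A) 1233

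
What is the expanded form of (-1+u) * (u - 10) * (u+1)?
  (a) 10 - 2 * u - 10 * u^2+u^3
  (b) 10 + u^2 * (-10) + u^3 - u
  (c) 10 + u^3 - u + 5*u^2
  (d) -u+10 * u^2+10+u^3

Expanding (-1+u) * (u - 10) * (u+1):
= 10 + u^2 * (-10) + u^3 - u
b) 10 + u^2 * (-10) + u^3 - u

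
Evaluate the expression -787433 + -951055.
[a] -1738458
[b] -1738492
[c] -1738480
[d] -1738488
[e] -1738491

-787433 + -951055 = -1738488
d) -1738488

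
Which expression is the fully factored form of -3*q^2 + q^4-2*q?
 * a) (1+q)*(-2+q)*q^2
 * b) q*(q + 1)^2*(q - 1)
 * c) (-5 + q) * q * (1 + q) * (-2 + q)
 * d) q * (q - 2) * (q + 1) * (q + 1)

We need to factor -3*q^2 + q^4-2*q.
The factored form is q * (q - 2) * (q + 1) * (q + 1).
d) q * (q - 2) * (q + 1) * (q + 1)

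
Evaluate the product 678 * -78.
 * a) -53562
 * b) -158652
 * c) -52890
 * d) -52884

678 * -78 = -52884
d) -52884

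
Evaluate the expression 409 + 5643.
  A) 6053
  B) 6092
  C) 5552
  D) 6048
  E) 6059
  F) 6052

409 + 5643 = 6052
F) 6052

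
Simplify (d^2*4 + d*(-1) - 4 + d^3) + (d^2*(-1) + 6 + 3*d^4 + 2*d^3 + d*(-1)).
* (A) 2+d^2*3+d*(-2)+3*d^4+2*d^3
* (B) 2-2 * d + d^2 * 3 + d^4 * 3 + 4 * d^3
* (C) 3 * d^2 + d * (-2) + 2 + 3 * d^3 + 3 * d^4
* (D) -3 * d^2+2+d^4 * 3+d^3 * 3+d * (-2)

Adding the polynomials and combining like terms:
(d^2*4 + d*(-1) - 4 + d^3) + (d^2*(-1) + 6 + 3*d^4 + 2*d^3 + d*(-1))
= 3 * d^2 + d * (-2) + 2 + 3 * d^3 + 3 * d^4
C) 3 * d^2 + d * (-2) + 2 + 3 * d^3 + 3 * d^4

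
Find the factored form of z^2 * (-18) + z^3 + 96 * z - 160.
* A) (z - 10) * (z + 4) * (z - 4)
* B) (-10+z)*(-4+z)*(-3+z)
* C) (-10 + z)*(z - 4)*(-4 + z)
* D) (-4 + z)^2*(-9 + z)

We need to factor z^2 * (-18) + z^3 + 96 * z - 160.
The factored form is (-10 + z)*(z - 4)*(-4 + z).
C) (-10 + z)*(z - 4)*(-4 + z)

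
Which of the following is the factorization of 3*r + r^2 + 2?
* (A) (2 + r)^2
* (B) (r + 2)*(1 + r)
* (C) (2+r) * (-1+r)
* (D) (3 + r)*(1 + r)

We need to factor 3*r + r^2 + 2.
The factored form is (r + 2)*(1 + r).
B) (r + 2)*(1 + r)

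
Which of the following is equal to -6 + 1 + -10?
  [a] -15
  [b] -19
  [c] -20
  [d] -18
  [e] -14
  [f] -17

First: -6 + 1 = -5
Then: -5 + -10 = -15
a) -15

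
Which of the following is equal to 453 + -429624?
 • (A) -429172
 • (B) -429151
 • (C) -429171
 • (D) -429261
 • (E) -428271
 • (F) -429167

453 + -429624 = -429171
C) -429171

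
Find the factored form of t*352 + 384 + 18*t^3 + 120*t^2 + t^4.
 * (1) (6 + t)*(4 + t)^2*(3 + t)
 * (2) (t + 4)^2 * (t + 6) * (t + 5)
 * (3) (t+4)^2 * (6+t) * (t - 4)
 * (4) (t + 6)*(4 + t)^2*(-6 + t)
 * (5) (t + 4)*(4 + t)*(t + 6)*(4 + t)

We need to factor t*352 + 384 + 18*t^3 + 120*t^2 + t^4.
The factored form is (t + 4)*(4 + t)*(t + 6)*(4 + t).
5) (t + 4)*(4 + t)*(t + 6)*(4 + t)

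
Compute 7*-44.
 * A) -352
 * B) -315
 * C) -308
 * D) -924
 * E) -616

7 * -44 = -308
C) -308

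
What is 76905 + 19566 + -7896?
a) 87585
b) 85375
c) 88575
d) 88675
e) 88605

First: 76905 + 19566 = 96471
Then: 96471 + -7896 = 88575
c) 88575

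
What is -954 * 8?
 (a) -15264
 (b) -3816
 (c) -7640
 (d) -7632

-954 * 8 = -7632
d) -7632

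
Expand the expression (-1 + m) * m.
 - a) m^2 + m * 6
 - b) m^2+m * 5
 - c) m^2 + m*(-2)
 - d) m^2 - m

Expanding (-1 + m) * m:
= m^2 - m
d) m^2 - m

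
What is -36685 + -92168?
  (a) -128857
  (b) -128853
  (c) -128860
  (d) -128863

-36685 + -92168 = -128853
b) -128853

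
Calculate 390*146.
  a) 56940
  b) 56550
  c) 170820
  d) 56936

390 * 146 = 56940
a) 56940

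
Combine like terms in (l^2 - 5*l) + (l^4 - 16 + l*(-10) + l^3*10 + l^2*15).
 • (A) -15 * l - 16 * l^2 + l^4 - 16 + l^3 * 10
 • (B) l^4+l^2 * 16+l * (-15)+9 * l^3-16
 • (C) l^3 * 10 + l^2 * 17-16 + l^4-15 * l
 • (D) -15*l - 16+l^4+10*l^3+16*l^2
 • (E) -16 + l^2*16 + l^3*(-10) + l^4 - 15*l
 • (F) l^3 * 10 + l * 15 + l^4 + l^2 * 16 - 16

Adding the polynomials and combining like terms:
(l^2 - 5*l) + (l^4 - 16 + l*(-10) + l^3*10 + l^2*15)
= -15*l - 16+l^4+10*l^3+16*l^2
D) -15*l - 16+l^4+10*l^3+16*l^2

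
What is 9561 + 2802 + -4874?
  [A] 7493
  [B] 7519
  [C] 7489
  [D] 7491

First: 9561 + 2802 = 12363
Then: 12363 + -4874 = 7489
C) 7489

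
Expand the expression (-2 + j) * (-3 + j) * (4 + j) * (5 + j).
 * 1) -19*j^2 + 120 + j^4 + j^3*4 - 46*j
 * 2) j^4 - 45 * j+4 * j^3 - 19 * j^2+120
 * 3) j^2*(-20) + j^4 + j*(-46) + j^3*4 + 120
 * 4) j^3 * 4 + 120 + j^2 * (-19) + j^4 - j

Expanding (-2 + j) * (-3 + j) * (4 + j) * (5 + j):
= -19*j^2 + 120 + j^4 + j^3*4 - 46*j
1) -19*j^2 + 120 + j^4 + j^3*4 - 46*j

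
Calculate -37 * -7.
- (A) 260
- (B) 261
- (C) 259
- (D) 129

-37 * -7 = 259
C) 259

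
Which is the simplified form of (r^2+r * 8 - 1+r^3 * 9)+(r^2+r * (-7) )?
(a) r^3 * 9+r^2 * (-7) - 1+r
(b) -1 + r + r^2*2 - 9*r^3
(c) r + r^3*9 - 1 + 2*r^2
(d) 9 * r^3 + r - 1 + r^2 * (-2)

Adding the polynomials and combining like terms:
(r^2 + r*8 - 1 + r^3*9) + (r^2 + r*(-7))
= r + r^3*9 - 1 + 2*r^2
c) r + r^3*9 - 1 + 2*r^2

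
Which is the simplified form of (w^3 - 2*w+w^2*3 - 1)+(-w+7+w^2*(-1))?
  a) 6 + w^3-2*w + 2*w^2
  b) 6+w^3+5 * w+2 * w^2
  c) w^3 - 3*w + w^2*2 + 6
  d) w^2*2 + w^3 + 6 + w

Adding the polynomials and combining like terms:
(w^3 - 2*w + w^2*3 - 1) + (-w + 7 + w^2*(-1))
= w^3 - 3*w + w^2*2 + 6
c) w^3 - 3*w + w^2*2 + 6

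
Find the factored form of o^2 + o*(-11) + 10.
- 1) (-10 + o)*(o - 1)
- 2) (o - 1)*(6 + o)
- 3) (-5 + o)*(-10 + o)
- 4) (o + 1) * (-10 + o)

We need to factor o^2 + o*(-11) + 10.
The factored form is (-10 + o)*(o - 1).
1) (-10 + o)*(o - 1)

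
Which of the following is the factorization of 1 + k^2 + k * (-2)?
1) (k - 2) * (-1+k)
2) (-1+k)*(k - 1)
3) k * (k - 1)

We need to factor 1 + k^2 + k * (-2).
The factored form is (-1+k)*(k - 1).
2) (-1+k)*(k - 1)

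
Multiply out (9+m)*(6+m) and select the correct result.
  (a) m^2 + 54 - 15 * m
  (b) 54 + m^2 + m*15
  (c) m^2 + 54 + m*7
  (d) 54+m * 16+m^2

Expanding (9+m)*(6+m):
= 54 + m^2 + m*15
b) 54 + m^2 + m*15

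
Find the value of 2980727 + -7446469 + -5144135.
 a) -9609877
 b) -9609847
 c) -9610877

First: 2980727 + -7446469 = -4465742
Then: -4465742 + -5144135 = -9609877
a) -9609877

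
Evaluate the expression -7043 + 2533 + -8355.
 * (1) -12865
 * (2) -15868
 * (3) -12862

First: -7043 + 2533 = -4510
Then: -4510 + -8355 = -12865
1) -12865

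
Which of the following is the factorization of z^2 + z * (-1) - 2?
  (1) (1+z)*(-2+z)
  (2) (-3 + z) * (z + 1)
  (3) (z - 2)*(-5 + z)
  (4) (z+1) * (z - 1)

We need to factor z^2 + z * (-1) - 2.
The factored form is (1+z)*(-2+z).
1) (1+z)*(-2+z)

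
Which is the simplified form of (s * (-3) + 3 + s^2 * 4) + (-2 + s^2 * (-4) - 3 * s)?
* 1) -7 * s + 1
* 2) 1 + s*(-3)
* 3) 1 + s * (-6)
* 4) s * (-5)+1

Adding the polynomials and combining like terms:
(s*(-3) + 3 + s^2*4) + (-2 + s^2*(-4) - 3*s)
= 1 + s * (-6)
3) 1 + s * (-6)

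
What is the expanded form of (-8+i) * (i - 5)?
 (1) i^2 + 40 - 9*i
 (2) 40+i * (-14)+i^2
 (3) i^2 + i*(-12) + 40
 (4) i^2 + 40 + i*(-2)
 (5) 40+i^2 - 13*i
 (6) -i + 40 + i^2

Expanding (-8+i) * (i - 5):
= 40+i^2 - 13*i
5) 40+i^2 - 13*i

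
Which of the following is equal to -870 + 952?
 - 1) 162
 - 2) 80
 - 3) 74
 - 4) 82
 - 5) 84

-870 + 952 = 82
4) 82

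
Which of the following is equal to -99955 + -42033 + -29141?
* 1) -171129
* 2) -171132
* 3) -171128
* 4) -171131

First: -99955 + -42033 = -141988
Then: -141988 + -29141 = -171129
1) -171129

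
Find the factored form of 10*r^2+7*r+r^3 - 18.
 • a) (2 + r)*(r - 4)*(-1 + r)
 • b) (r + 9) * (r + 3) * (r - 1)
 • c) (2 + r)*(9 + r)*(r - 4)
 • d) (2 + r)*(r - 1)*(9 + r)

We need to factor 10*r^2+7*r+r^3 - 18.
The factored form is (2 + r)*(r - 1)*(9 + r).
d) (2 + r)*(r - 1)*(9 + r)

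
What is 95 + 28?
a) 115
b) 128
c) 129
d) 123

95 + 28 = 123
d) 123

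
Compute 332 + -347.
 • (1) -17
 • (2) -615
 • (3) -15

332 + -347 = -15
3) -15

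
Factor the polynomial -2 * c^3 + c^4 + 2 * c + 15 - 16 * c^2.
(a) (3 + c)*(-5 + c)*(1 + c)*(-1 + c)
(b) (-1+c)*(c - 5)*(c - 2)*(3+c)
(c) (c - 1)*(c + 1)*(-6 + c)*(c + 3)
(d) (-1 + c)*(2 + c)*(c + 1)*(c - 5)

We need to factor -2 * c^3 + c^4 + 2 * c + 15 - 16 * c^2.
The factored form is (3 + c)*(-5 + c)*(1 + c)*(-1 + c).
a) (3 + c)*(-5 + c)*(1 + c)*(-1 + c)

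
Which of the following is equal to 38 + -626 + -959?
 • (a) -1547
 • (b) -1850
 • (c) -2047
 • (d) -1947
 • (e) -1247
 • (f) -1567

First: 38 + -626 = -588
Then: -588 + -959 = -1547
a) -1547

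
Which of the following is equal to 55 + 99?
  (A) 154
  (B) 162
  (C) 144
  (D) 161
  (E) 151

55 + 99 = 154
A) 154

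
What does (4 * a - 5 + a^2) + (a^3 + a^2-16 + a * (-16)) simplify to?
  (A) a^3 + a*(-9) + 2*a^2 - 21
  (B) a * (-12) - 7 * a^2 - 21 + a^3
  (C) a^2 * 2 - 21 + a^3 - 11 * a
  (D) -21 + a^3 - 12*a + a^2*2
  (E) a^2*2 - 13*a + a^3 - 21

Adding the polynomials and combining like terms:
(4*a - 5 + a^2) + (a^3 + a^2 - 16 + a*(-16))
= -21 + a^3 - 12*a + a^2*2
D) -21 + a^3 - 12*a + a^2*2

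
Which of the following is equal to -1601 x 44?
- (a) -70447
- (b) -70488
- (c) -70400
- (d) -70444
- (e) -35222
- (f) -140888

-1601 * 44 = -70444
d) -70444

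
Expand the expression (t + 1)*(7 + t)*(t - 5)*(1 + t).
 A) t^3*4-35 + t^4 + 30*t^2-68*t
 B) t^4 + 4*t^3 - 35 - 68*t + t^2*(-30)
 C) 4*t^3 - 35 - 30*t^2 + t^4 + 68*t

Expanding (t + 1)*(7 + t)*(t - 5)*(1 + t):
= t^4 + 4*t^3 - 35 - 68*t + t^2*(-30)
B) t^4 + 4*t^3 - 35 - 68*t + t^2*(-30)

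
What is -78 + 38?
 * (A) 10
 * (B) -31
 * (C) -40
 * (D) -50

-78 + 38 = -40
C) -40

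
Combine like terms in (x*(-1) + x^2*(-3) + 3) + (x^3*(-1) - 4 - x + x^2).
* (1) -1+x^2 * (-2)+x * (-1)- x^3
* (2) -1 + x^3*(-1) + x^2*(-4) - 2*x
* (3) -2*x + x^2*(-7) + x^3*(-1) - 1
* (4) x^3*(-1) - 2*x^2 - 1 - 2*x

Adding the polynomials and combining like terms:
(x*(-1) + x^2*(-3) + 3) + (x^3*(-1) - 4 - x + x^2)
= x^3*(-1) - 2*x^2 - 1 - 2*x
4) x^3*(-1) - 2*x^2 - 1 - 2*x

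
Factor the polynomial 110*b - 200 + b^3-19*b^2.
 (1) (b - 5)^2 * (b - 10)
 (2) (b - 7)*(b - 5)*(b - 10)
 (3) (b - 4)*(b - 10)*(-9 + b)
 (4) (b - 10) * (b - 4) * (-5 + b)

We need to factor 110*b - 200 + b^3-19*b^2.
The factored form is (b - 10) * (b - 4) * (-5 + b).
4) (b - 10) * (b - 4) * (-5 + b)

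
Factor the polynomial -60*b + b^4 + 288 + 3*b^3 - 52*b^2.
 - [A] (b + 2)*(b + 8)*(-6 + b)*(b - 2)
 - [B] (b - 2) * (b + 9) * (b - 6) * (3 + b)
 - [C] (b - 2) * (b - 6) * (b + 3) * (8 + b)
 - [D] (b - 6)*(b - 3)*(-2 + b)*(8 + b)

We need to factor -60*b + b^4 + 288 + 3*b^3 - 52*b^2.
The factored form is (b - 2) * (b - 6) * (b + 3) * (8 + b).
C) (b - 2) * (b - 6) * (b + 3) * (8 + b)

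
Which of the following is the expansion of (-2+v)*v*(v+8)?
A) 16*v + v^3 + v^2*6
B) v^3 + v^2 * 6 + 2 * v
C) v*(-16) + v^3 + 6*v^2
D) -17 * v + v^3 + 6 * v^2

Expanding (-2+v)*v*(v+8):
= v*(-16) + v^3 + 6*v^2
C) v*(-16) + v^3 + 6*v^2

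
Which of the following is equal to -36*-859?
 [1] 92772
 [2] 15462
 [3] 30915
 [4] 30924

-36 * -859 = 30924
4) 30924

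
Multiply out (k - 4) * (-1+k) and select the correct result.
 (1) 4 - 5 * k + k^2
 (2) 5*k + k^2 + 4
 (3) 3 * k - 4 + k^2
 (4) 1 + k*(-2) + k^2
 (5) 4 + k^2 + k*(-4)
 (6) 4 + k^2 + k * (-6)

Expanding (k - 4) * (-1+k):
= 4 - 5 * k + k^2
1) 4 - 5 * k + k^2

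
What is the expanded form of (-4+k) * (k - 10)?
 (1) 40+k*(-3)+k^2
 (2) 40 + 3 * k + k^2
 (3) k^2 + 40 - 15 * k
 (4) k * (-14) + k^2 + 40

Expanding (-4+k) * (k - 10):
= k * (-14) + k^2 + 40
4) k * (-14) + k^2 + 40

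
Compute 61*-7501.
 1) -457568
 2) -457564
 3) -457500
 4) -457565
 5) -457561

61 * -7501 = -457561
5) -457561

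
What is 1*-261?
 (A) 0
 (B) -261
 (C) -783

1 * -261 = -261
B) -261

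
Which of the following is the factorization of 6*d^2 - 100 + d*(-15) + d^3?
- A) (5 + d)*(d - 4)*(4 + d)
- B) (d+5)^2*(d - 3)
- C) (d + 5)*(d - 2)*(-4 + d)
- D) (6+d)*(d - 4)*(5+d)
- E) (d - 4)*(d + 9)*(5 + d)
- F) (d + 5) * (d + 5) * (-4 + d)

We need to factor 6*d^2 - 100 + d*(-15) + d^3.
The factored form is (d + 5) * (d + 5) * (-4 + d).
F) (d + 5) * (d + 5) * (-4 + d)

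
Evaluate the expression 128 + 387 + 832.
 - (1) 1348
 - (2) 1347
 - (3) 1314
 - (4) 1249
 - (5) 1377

First: 128 + 387 = 515
Then: 515 + 832 = 1347
2) 1347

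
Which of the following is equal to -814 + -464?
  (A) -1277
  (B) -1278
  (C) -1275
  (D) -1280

-814 + -464 = -1278
B) -1278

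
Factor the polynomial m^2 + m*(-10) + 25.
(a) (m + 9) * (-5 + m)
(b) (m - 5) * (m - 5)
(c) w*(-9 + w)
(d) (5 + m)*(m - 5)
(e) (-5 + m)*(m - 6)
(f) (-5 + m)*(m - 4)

We need to factor m^2 + m*(-10) + 25.
The factored form is (m - 5) * (m - 5).
b) (m - 5) * (m - 5)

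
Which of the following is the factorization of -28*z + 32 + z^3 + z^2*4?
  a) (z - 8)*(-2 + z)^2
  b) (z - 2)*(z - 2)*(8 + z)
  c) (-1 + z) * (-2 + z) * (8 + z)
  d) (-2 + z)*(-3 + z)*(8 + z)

We need to factor -28*z + 32 + z^3 + z^2*4.
The factored form is (z - 2)*(z - 2)*(8 + z).
b) (z - 2)*(z - 2)*(8 + z)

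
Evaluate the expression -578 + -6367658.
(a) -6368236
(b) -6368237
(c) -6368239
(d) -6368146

-578 + -6367658 = -6368236
a) -6368236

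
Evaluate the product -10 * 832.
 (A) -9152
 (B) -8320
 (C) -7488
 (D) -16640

-10 * 832 = -8320
B) -8320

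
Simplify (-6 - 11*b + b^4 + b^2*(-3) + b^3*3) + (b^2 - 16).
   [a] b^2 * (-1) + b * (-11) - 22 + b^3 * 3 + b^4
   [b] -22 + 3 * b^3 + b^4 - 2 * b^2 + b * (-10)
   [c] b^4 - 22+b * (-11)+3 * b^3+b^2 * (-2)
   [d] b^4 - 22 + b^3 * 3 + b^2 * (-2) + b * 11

Adding the polynomials and combining like terms:
(-6 - 11*b + b^4 + b^2*(-3) + b^3*3) + (b^2 - 16)
= b^4 - 22+b * (-11)+3 * b^3+b^2 * (-2)
c) b^4 - 22+b * (-11)+3 * b^3+b^2 * (-2)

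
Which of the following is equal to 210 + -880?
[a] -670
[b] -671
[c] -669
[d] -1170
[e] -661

210 + -880 = -670
a) -670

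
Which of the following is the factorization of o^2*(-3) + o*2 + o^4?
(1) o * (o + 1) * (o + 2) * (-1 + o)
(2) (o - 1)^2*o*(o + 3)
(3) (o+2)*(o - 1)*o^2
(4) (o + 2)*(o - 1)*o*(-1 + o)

We need to factor o^2*(-3) + o*2 + o^4.
The factored form is (o + 2)*(o - 1)*o*(-1 + o).
4) (o + 2)*(o - 1)*o*(-1 + o)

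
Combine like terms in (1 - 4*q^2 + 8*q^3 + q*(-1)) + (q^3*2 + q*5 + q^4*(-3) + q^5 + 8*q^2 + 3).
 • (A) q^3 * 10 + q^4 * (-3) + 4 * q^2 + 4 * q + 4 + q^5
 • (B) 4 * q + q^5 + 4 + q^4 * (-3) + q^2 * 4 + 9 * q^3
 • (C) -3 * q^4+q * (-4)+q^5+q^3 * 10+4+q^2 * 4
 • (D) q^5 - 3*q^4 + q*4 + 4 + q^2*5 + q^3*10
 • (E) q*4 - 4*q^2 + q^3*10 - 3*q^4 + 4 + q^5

Adding the polynomials and combining like terms:
(1 - 4*q^2 + 8*q^3 + q*(-1)) + (q^3*2 + q*5 + q^4*(-3) + q^5 + 8*q^2 + 3)
= q^3 * 10 + q^4 * (-3) + 4 * q^2 + 4 * q + 4 + q^5
A) q^3 * 10 + q^4 * (-3) + 4 * q^2 + 4 * q + 4 + q^5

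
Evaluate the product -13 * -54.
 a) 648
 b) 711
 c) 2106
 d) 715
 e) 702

-13 * -54 = 702
e) 702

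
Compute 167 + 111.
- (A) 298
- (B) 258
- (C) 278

167 + 111 = 278
C) 278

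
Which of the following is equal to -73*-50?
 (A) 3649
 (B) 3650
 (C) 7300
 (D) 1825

-73 * -50 = 3650
B) 3650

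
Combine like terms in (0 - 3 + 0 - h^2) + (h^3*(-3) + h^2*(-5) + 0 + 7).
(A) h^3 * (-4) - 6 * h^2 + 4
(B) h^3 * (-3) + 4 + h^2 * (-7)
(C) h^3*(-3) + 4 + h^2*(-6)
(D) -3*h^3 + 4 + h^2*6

Adding the polynomials and combining like terms:
(0 - 3 + 0 - h^2) + (h^3*(-3) + h^2*(-5) + 0 + 7)
= h^3*(-3) + 4 + h^2*(-6)
C) h^3*(-3) + 4 + h^2*(-6)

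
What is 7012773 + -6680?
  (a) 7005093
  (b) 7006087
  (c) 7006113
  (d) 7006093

7012773 + -6680 = 7006093
d) 7006093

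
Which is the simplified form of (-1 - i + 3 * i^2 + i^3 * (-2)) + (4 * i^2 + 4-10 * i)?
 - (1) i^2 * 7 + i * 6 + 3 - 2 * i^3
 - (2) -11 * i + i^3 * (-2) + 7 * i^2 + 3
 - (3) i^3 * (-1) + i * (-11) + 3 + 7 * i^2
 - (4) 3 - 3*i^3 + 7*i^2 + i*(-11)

Adding the polynomials and combining like terms:
(-1 - i + 3*i^2 + i^3*(-2)) + (4*i^2 + 4 - 10*i)
= -11 * i + i^3 * (-2) + 7 * i^2 + 3
2) -11 * i + i^3 * (-2) + 7 * i^2 + 3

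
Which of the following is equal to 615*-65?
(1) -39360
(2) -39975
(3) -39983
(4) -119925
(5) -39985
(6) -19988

615 * -65 = -39975
2) -39975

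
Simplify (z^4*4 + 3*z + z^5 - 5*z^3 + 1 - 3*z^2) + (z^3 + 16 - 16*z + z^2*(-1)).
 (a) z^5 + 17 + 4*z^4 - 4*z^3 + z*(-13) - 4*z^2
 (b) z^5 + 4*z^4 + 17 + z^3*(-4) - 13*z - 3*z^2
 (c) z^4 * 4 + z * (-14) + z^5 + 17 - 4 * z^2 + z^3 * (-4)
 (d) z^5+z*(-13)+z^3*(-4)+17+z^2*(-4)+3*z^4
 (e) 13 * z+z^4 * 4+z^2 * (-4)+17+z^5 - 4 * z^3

Adding the polynomials and combining like terms:
(z^4*4 + 3*z + z^5 - 5*z^3 + 1 - 3*z^2) + (z^3 + 16 - 16*z + z^2*(-1))
= z^5 + 17 + 4*z^4 - 4*z^3 + z*(-13) - 4*z^2
a) z^5 + 17 + 4*z^4 - 4*z^3 + z*(-13) - 4*z^2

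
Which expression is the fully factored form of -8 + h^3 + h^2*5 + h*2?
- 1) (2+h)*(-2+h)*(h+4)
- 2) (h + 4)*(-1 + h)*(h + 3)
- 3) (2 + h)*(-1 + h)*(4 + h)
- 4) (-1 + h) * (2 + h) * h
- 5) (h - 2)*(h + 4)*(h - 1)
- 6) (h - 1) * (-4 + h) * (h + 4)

We need to factor -8 + h^3 + h^2*5 + h*2.
The factored form is (2 + h)*(-1 + h)*(4 + h).
3) (2 + h)*(-1 + h)*(4 + h)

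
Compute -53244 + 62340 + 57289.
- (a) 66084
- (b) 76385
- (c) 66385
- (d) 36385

First: -53244 + 62340 = 9096
Then: 9096 + 57289 = 66385
c) 66385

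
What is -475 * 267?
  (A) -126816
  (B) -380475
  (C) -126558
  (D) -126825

-475 * 267 = -126825
D) -126825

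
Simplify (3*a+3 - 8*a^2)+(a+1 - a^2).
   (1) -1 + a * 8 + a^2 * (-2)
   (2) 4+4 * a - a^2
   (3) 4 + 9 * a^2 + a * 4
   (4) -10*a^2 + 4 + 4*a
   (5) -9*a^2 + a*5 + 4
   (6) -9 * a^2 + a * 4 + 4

Adding the polynomials and combining like terms:
(3*a + 3 - 8*a^2) + (a + 1 - a^2)
= -9 * a^2 + a * 4 + 4
6) -9 * a^2 + a * 4 + 4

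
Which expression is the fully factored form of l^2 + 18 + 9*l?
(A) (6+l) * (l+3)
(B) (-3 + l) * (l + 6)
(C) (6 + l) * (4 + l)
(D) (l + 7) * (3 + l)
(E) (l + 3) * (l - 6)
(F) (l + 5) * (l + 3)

We need to factor l^2 + 18 + 9*l.
The factored form is (6+l) * (l+3).
A) (6+l) * (l+3)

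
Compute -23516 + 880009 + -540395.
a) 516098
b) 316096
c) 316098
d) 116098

First: -23516 + 880009 = 856493
Then: 856493 + -540395 = 316098
c) 316098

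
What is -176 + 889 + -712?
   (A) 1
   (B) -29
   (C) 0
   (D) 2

First: -176 + 889 = 713
Then: 713 + -712 = 1
A) 1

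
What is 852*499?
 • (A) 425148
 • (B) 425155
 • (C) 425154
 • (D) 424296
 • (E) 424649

852 * 499 = 425148
A) 425148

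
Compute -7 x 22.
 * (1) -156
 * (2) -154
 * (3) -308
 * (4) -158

-7 * 22 = -154
2) -154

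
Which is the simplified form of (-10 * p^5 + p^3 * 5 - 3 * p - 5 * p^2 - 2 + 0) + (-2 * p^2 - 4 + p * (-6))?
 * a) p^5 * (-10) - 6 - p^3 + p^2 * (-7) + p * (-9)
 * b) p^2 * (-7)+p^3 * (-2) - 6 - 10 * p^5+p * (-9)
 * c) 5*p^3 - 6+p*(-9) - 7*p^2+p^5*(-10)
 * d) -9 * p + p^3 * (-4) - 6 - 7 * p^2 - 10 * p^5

Adding the polynomials and combining like terms:
(-10*p^5 + p^3*5 - 3*p - 5*p^2 - 2 + 0) + (-2*p^2 - 4 + p*(-6))
= 5*p^3 - 6+p*(-9) - 7*p^2+p^5*(-10)
c) 5*p^3 - 6+p*(-9) - 7*p^2+p^5*(-10)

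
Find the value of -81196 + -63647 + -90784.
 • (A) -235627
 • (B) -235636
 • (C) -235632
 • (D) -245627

First: -81196 + -63647 = -144843
Then: -144843 + -90784 = -235627
A) -235627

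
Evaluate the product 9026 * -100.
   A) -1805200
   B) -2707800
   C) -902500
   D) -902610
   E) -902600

9026 * -100 = -902600
E) -902600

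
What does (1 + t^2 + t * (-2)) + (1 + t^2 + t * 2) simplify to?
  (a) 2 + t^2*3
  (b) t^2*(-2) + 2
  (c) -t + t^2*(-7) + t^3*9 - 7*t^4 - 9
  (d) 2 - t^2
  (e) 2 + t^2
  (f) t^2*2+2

Adding the polynomials and combining like terms:
(1 + t^2 + t*(-2)) + (1 + t^2 + t*2)
= t^2*2+2
f) t^2*2+2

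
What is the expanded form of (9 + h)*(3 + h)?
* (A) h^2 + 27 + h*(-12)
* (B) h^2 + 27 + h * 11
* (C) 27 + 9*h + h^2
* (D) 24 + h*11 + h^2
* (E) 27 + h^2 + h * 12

Expanding (9 + h)*(3 + h):
= 27 + h^2 + h * 12
E) 27 + h^2 + h * 12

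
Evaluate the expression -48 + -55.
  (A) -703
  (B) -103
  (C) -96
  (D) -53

-48 + -55 = -103
B) -103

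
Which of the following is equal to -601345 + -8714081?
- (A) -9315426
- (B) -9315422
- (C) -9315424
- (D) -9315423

-601345 + -8714081 = -9315426
A) -9315426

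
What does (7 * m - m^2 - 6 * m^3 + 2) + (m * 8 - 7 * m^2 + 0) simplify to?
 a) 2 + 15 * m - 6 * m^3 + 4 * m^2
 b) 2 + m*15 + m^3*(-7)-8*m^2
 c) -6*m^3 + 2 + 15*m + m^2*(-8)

Adding the polynomials and combining like terms:
(7*m - m^2 - 6*m^3 + 2) + (m*8 - 7*m^2 + 0)
= -6*m^3 + 2 + 15*m + m^2*(-8)
c) -6*m^3 + 2 + 15*m + m^2*(-8)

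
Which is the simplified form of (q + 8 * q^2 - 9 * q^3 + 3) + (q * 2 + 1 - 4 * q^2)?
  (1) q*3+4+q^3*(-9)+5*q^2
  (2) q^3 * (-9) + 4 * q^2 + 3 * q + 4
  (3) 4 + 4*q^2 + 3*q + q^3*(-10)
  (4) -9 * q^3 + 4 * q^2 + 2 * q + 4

Adding the polynomials and combining like terms:
(q + 8*q^2 - 9*q^3 + 3) + (q*2 + 1 - 4*q^2)
= q^3 * (-9) + 4 * q^2 + 3 * q + 4
2) q^3 * (-9) + 4 * q^2 + 3 * q + 4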